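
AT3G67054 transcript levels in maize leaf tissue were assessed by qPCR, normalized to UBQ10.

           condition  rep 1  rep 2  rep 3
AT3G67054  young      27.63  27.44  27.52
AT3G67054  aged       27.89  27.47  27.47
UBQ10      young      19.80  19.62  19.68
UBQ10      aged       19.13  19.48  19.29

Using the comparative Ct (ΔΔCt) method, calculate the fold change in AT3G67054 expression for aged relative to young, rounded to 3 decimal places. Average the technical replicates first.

Mean Ct: AT3G67054 young 27.530; AT3G67054 aged 27.610; UBQ10 young 19.700; UBQ10 aged 19.300
ΔCt(young) = 27.530 − 19.700 = 7.830
ΔCt(aged) = 27.610 − 19.300 = 8.310
ΔΔCt = 8.310 − 7.830 = 0.480
Fold change = 2^(−0.480) = 0.7170

0.717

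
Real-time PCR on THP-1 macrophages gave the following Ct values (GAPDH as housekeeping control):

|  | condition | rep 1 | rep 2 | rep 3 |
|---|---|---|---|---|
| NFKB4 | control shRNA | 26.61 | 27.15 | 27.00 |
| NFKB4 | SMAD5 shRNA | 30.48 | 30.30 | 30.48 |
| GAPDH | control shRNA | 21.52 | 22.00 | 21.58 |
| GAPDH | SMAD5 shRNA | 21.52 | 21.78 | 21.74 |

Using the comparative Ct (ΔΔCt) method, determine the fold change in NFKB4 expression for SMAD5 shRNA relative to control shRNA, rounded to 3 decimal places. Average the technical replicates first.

0.087

Mean Ct: NFKB4 control shRNA 26.920; NFKB4 SMAD5 shRNA 30.420; GAPDH control shRNA 21.700; GAPDH SMAD5 shRNA 21.680
ΔCt(control shRNA) = 26.920 − 21.700 = 5.220
ΔCt(SMAD5 shRNA) = 30.420 − 21.680 = 8.740
ΔΔCt = 8.740 − 5.220 = 3.520
Fold change = 2^(−3.520) = 0.0872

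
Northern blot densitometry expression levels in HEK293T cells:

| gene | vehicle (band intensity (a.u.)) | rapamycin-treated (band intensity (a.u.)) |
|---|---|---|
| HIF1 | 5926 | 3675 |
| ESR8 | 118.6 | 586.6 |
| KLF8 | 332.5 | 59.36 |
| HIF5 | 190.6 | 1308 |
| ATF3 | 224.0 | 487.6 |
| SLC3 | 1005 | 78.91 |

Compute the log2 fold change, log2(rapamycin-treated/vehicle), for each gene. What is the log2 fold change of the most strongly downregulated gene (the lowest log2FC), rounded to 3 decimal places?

log2(3675/5926) = -0.689  (HIF1)
log2(586.6/118.6) = 2.306  (ESR8)
log2(59.36/332.5) = -2.486  (KLF8)
log2(1308/190.6) = 2.779  (HIF5)
log2(487.6/224.0) = 1.122  (ATF3)
log2(78.91/1005) = -3.671  (SLC3)
SLC3 is most strongly downregulated.

-3.671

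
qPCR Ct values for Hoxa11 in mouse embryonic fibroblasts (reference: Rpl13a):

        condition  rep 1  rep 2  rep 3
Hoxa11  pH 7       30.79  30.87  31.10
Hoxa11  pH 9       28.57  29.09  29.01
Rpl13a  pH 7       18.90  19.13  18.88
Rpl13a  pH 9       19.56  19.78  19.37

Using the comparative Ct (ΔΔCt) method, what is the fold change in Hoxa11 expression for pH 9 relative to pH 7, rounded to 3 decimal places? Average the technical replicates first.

Mean Ct: Hoxa11 pH 7 30.920; Hoxa11 pH 9 28.890; Rpl13a pH 7 18.970; Rpl13a pH 9 19.570
ΔCt(pH 7) = 30.920 − 18.970 = 11.950
ΔCt(pH 9) = 28.890 − 19.570 = 9.320
ΔΔCt = 9.320 − 11.950 = -2.630
Fold change = 2^(−(-2.630)) = 2^2.630 = 6.1903

6.190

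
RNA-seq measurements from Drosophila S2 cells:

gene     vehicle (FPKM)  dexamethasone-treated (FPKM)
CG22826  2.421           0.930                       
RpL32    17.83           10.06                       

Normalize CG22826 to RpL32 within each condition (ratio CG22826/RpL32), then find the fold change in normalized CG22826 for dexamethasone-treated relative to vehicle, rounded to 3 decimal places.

CG22826/RpL32 (vehicle) = 2.421 / 17.83 = 0.13578
CG22826/RpL32 (dexamethasone-treated) = 0.930 / 10.06 = 0.092445
Fold change = 0.092445 / 0.13578 = 0.6808

0.681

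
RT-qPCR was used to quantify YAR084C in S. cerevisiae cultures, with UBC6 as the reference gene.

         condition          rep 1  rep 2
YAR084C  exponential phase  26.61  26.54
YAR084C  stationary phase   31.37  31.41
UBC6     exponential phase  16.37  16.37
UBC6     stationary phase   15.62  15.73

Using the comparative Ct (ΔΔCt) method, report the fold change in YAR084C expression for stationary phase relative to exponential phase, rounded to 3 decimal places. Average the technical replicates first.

Mean Ct: YAR084C exponential phase 26.575; YAR084C stationary phase 31.390; UBC6 exponential phase 16.370; UBC6 stationary phase 15.675
ΔCt(exponential phase) = 26.575 − 16.370 = 10.205
ΔCt(stationary phase) = 31.390 − 15.675 = 15.715
ΔΔCt = 15.715 − 10.205 = 5.510
Fold change = 2^(−5.510) = 0.0219

0.022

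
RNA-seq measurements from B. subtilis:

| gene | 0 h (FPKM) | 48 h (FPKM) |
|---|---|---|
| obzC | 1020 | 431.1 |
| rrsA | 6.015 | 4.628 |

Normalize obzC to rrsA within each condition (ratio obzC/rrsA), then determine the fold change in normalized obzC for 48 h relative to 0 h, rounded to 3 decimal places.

0.549

obzC/rrsA (0 h) = 1020 / 6.015 = 169.58
obzC/rrsA (48 h) = 431.1 / 4.628 = 93.15
Fold change = 93.15 / 169.58 = 0.5493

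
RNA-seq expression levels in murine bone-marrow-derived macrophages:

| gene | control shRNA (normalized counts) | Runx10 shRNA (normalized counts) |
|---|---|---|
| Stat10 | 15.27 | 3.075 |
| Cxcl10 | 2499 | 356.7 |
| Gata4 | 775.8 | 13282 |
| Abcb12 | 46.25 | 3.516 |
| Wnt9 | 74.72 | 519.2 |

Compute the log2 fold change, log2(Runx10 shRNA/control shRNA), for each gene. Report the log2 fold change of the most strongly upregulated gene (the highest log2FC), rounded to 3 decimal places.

4.098

log2(3.075/15.27) = -2.312  (Stat10)
log2(356.7/2499) = -2.809  (Cxcl10)
log2(13282/775.8) = 4.098  (Gata4)
log2(3.516/46.25) = -3.717  (Abcb12)
log2(519.2/74.72) = 2.797  (Wnt9)
Gata4 is most strongly upregulated.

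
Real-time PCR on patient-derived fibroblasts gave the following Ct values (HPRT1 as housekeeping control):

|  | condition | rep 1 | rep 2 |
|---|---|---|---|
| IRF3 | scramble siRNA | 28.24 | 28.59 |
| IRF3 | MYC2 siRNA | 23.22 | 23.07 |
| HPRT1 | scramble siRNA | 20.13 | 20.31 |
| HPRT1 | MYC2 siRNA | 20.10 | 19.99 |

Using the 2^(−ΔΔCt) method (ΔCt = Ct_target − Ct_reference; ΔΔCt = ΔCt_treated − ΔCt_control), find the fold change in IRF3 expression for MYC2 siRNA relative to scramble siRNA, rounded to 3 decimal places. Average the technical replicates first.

Mean Ct: IRF3 scramble siRNA 28.415; IRF3 MYC2 siRNA 23.145; HPRT1 scramble siRNA 20.220; HPRT1 MYC2 siRNA 20.045
ΔCt(scramble siRNA) = 28.415 − 20.220 = 8.195
ΔCt(MYC2 siRNA) = 23.145 − 20.045 = 3.100
ΔΔCt = 3.100 − 8.195 = -5.095
Fold change = 2^(−(-5.095)) = 2^5.095 = 34.1781

34.178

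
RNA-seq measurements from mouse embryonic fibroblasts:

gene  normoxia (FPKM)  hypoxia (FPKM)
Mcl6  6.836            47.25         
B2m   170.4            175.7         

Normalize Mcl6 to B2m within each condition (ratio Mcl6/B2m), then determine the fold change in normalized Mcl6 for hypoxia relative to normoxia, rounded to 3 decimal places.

6.703

Mcl6/B2m (normoxia) = 6.836 / 170.4 = 0.040117
Mcl6/B2m (hypoxia) = 47.25 / 175.7 = 0.26892
Fold change = 0.26892 / 0.040117 = 6.7034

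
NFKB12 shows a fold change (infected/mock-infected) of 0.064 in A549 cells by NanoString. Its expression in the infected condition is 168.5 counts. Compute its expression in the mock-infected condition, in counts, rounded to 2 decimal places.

mock-infected expression = 168.5 / 0.064 = 2632.81

2632.81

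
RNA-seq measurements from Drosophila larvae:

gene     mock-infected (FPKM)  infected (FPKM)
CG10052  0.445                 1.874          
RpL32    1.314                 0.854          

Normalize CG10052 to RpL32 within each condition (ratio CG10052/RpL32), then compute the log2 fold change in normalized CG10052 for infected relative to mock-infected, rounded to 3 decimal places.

2.696

CG10052/RpL32 (mock-infected) = 0.445 / 1.314 = 0.33866
CG10052/RpL32 (infected) = 1.874 / 0.854 = 2.1944
Fold change = 2.1944 / 0.33866 = 6.4796
log2(6.4796) = 2.6959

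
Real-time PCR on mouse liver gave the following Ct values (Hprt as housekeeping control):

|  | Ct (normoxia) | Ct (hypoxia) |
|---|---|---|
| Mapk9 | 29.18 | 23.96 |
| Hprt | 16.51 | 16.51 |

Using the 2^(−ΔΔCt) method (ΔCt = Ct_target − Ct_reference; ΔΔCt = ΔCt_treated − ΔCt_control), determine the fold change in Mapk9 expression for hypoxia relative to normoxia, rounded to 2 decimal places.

ΔCt(normoxia) = 29.180 − 16.510 = 12.670
ΔCt(hypoxia) = 23.960 − 16.510 = 7.450
ΔΔCt = 7.450 − 12.670 = -5.220
Fold change = 2^(−(-5.220)) = 2^5.220 = 37.271

37.27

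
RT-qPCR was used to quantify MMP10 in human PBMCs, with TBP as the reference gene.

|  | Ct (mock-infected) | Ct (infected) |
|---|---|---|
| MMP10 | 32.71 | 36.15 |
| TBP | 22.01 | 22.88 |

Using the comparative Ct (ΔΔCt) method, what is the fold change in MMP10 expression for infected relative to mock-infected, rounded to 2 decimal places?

0.17

ΔCt(mock-infected) = 32.710 − 22.010 = 10.700
ΔCt(infected) = 36.150 − 22.880 = 13.270
ΔΔCt = 13.270 − 10.700 = 2.570
Fold change = 2^(−2.570) = 0.168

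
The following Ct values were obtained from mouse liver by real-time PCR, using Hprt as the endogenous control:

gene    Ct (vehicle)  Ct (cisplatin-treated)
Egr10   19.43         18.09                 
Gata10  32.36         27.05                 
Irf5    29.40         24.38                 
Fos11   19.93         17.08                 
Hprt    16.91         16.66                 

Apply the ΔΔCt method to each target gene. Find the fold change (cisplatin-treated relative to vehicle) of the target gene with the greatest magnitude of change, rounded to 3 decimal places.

33.359

Egr10: ΔΔCt = (18.09−16.66) − (19.43−16.91) = 1.43 − 2.52 = -1.09; fold change = 2^1.09 = 2.129
Gata10: ΔΔCt = (27.05−16.66) − (32.36−16.91) = 10.39 − 15.45 = -5.06; fold change = 2^5.06 = 33.359
Irf5: ΔΔCt = (24.38−16.66) − (29.40−16.91) = 7.72 − 12.49 = -4.77; fold change = 2^4.77 = 27.284
Fos11: ΔΔCt = (17.08−16.66) − (19.93−16.91) = 0.42 − 3.02 = -2.60; fold change = 2^2.60 = 6.063
Gata10 has the largest |ΔΔCt| = 5.06.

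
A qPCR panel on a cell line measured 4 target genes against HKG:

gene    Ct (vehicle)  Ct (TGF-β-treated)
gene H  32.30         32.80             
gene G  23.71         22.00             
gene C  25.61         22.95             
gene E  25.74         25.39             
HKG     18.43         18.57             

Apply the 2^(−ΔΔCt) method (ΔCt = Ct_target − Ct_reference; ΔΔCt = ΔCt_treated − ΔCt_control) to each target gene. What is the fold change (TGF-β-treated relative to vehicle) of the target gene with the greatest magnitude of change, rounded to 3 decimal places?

6.964

gene H: ΔΔCt = (32.80−18.57) − (32.30−18.43) = 14.23 − 13.87 = 0.36; fold change = 2^-0.36 = 0.779
gene G: ΔΔCt = (22.00−18.57) − (23.71−18.43) = 3.43 − 5.28 = -1.85; fold change = 2^1.85 = 3.605
gene C: ΔΔCt = (22.95−18.57) − (25.61−18.43) = 4.38 − 7.18 = -2.80; fold change = 2^2.80 = 6.964
gene E: ΔΔCt = (25.39−18.57) − (25.74−18.43) = 6.82 − 7.31 = -0.49; fold change = 2^0.49 = 1.404
gene C has the largest |ΔΔCt| = 2.80.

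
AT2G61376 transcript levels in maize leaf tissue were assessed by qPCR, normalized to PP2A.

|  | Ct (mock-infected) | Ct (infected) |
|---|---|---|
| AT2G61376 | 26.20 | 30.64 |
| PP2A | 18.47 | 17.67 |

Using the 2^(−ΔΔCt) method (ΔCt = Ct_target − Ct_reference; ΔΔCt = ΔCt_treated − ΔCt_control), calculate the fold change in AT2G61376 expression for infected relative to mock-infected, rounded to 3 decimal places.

0.026

ΔCt(mock-infected) = 26.200 − 18.470 = 7.730
ΔCt(infected) = 30.640 − 17.670 = 12.970
ΔΔCt = 12.970 − 7.730 = 5.240
Fold change = 2^(−5.240) = 0.0265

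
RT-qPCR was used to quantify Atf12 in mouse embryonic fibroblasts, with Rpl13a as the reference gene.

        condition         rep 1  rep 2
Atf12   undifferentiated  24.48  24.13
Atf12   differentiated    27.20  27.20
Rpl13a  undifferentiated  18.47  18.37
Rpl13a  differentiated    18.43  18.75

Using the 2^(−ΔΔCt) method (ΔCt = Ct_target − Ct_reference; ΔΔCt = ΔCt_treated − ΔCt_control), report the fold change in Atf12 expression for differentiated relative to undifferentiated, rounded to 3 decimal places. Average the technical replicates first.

Mean Ct: Atf12 undifferentiated 24.305; Atf12 differentiated 27.200; Rpl13a undifferentiated 18.420; Rpl13a differentiated 18.590
ΔCt(undifferentiated) = 24.305 − 18.420 = 5.885
ΔCt(differentiated) = 27.200 − 18.590 = 8.610
ΔΔCt = 8.610 − 5.885 = 2.725
Fold change = 2^(−2.725) = 0.1512

0.151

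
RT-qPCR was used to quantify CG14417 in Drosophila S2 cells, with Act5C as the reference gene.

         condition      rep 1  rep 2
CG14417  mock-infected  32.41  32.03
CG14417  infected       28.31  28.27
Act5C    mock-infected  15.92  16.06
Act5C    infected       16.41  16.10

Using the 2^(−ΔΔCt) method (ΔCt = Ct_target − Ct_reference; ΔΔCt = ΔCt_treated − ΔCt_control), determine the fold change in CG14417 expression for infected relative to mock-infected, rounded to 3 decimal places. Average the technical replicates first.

Mean Ct: CG14417 mock-infected 32.220; CG14417 infected 28.290; Act5C mock-infected 15.990; Act5C infected 16.255
ΔCt(mock-infected) = 32.220 − 15.990 = 16.230
ΔCt(infected) = 28.290 − 16.255 = 12.035
ΔΔCt = 12.035 − 16.230 = -4.195
Fold change = 2^(−(-4.195)) = 2^4.195 = 18.3156

18.316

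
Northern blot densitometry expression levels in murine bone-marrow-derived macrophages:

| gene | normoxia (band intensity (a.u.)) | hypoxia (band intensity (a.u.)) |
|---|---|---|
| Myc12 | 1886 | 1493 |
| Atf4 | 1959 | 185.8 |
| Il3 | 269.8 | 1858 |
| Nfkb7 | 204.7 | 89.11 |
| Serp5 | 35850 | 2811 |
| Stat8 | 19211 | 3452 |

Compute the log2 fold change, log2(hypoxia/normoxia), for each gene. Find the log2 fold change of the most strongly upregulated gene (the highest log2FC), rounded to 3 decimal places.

log2(1493/1886) = -0.337  (Myc12)
log2(185.8/1959) = -3.398  (Atf4)
log2(1858/269.8) = 2.784  (Il3)
log2(89.11/204.7) = -1.200  (Nfkb7)
log2(2811/35850) = -3.673  (Serp5)
log2(3452/19211) = -2.476  (Stat8)
Il3 is most strongly upregulated.

2.784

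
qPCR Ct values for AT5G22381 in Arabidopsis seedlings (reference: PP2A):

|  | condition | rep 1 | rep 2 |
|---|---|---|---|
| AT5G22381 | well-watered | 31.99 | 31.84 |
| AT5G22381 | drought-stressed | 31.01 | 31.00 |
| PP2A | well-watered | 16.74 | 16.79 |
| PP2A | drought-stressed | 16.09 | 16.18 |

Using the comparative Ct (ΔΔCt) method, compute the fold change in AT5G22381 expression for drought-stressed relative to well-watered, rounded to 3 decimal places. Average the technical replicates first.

Mean Ct: AT5G22381 well-watered 31.915; AT5G22381 drought-stressed 31.005; PP2A well-watered 16.765; PP2A drought-stressed 16.135
ΔCt(well-watered) = 31.915 − 16.765 = 15.150
ΔCt(drought-stressed) = 31.005 − 16.135 = 14.870
ΔΔCt = 14.870 − 15.150 = -0.280
Fold change = 2^(−(-0.280)) = 2^0.280 = 1.2142

1.214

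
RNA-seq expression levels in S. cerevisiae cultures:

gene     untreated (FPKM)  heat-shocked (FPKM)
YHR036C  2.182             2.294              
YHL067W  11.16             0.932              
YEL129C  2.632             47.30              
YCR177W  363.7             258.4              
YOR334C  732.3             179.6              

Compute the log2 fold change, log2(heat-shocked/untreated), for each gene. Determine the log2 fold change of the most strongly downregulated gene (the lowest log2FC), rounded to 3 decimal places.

-3.582

log2(2.294/2.182) = 0.072  (YHR036C)
log2(0.932/11.16) = -3.582  (YHL067W)
log2(47.30/2.632) = 4.168  (YEL129C)
log2(258.4/363.7) = -0.493  (YCR177W)
log2(179.6/732.3) = -2.028  (YOR334C)
YHL067W is most strongly downregulated.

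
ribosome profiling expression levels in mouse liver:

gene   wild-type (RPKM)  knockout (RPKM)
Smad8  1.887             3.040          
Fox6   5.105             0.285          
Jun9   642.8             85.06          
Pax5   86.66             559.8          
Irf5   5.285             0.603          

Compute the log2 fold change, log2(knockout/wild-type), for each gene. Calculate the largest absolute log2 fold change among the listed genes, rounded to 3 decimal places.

4.163

log2(3.040/1.887) = 0.688  (Smad8)
log2(0.285/5.105) = -4.163  (Fox6)
log2(85.06/642.8) = -2.918  (Jun9)
log2(559.8/86.66) = 2.691  (Pax5)
log2(0.603/5.285) = -3.132  (Irf5)
The largest magnitude belongs to Fox6.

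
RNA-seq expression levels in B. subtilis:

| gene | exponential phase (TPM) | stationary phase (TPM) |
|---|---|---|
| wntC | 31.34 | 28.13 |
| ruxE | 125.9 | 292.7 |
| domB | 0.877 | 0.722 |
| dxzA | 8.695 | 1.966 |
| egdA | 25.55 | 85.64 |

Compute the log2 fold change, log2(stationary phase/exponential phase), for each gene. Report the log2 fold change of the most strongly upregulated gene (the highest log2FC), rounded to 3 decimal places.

1.745

log2(28.13/31.34) = -0.156  (wntC)
log2(292.7/125.9) = 1.217  (ruxE)
log2(0.722/0.877) = -0.281  (domB)
log2(1.966/8.695) = -2.145  (dxzA)
log2(85.64/25.55) = 1.745  (egdA)
egdA is most strongly upregulated.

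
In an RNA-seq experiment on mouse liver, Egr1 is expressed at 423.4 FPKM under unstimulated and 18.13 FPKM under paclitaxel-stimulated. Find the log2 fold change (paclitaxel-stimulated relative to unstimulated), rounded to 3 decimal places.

Fold change = 18.13 / 423.4 = 0.0428
log2(0.0428) = -4.5456

-4.546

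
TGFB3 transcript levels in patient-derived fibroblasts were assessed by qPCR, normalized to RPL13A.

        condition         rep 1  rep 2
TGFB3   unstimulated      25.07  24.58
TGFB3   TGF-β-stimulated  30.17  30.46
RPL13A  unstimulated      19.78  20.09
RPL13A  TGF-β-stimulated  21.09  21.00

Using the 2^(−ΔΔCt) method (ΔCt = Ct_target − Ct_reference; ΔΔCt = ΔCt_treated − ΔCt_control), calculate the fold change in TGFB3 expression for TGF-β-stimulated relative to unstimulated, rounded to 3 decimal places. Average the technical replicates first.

Mean Ct: TGFB3 unstimulated 24.825; TGFB3 TGF-β-stimulated 30.315; RPL13A unstimulated 19.935; RPL13A TGF-β-stimulated 21.045
ΔCt(unstimulated) = 24.825 − 19.935 = 4.890
ΔCt(TGF-β-stimulated) = 30.315 − 21.045 = 9.270
ΔΔCt = 9.270 − 4.890 = 4.380
Fold change = 2^(−4.380) = 0.0480

0.048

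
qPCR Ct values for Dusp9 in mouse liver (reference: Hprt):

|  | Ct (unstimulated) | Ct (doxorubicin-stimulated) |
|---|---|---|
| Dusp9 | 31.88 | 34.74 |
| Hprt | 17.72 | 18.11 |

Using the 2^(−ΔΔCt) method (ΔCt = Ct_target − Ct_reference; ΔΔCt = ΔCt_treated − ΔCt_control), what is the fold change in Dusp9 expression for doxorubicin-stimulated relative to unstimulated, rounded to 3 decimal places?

0.180

ΔCt(unstimulated) = 31.880 − 17.720 = 14.160
ΔCt(doxorubicin-stimulated) = 34.740 − 18.110 = 16.630
ΔΔCt = 16.630 − 14.160 = 2.470
Fold change = 2^(−2.470) = 0.1805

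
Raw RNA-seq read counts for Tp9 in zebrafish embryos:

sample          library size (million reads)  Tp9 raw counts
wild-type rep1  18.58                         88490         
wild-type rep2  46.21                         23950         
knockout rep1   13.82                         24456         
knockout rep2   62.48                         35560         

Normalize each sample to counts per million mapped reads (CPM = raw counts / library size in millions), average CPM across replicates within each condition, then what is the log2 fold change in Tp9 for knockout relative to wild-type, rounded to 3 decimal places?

-1.175

CPM(wild-type rep1) = 88490 / 18.58 = 4762.6480
CPM(wild-type rep2) = 23950 / 46.21 = 518.2861
CPM(knockout rep1) = 24456 / 13.82 = 1769.6093
CPM(knockout rep2) = 35560 / 62.48 = 569.1421
mean CPM(wild-type) = 2640.4670; mean CPM(knockout) = 1169.3757
Fold change = 1169.3757 / 2640.4670 = 0.44287
log2(0.44287) = -1.1751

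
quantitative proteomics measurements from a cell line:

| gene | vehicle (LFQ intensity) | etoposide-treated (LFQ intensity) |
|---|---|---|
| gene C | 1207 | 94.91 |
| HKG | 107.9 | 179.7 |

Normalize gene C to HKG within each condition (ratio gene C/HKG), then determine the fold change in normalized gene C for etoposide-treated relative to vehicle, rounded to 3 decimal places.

gene C/HKG (vehicle) = 1207 / 107.9 = 11.186
gene C/HKG (etoposide-treated) = 94.91 / 179.7 = 0.52816
Fold change = 0.52816 / 11.186 = 0.0472

0.047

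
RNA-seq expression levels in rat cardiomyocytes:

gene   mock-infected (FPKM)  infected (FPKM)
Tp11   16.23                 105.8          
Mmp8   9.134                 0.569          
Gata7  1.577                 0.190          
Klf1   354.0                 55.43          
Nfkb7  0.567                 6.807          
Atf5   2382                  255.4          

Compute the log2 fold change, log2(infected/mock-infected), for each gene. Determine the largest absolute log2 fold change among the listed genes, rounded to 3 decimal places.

log2(105.8/16.23) = 2.705  (Tp11)
log2(0.569/9.134) = -4.005  (Mmp8)
log2(0.190/1.577) = -3.053  (Gata7)
log2(55.43/354.0) = -2.675  (Klf1)
log2(6.807/0.567) = 3.586  (Nfkb7)
log2(255.4/2382) = -3.221  (Atf5)
The largest magnitude belongs to Mmp8.

4.005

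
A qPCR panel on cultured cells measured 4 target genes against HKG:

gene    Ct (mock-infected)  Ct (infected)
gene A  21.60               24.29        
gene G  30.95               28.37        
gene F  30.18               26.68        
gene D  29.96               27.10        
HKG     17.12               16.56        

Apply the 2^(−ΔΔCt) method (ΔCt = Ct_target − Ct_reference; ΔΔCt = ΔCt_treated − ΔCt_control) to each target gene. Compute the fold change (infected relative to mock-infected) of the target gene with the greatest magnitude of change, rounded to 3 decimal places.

0.105

gene A: ΔΔCt = (24.29−16.56) − (21.60−17.12) = 7.73 − 4.48 = 3.25; fold change = 2^-3.25 = 0.105
gene G: ΔΔCt = (28.37−16.56) − (30.95−17.12) = 11.81 − 13.83 = -2.02; fold change = 2^2.02 = 4.056
gene F: ΔΔCt = (26.68−16.56) − (30.18−17.12) = 10.12 − 13.06 = -2.94; fold change = 2^2.94 = 7.674
gene D: ΔΔCt = (27.10−16.56) − (29.96−17.12) = 10.54 − 12.84 = -2.30; fold change = 2^2.30 = 4.925
gene A has the largest |ΔΔCt| = 3.25.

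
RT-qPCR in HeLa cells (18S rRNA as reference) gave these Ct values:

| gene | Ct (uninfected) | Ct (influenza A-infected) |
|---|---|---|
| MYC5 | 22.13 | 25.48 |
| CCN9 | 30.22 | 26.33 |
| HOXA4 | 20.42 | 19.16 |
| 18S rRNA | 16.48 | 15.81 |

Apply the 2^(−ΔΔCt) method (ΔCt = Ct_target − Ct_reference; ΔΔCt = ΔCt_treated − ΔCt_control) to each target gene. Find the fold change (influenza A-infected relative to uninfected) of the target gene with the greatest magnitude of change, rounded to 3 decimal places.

0.062

MYC5: ΔΔCt = (25.48−15.81) − (22.13−16.48) = 9.67 − 5.65 = 4.02; fold change = 2^-4.02 = 0.062
CCN9: ΔΔCt = (26.33−15.81) − (30.22−16.48) = 10.52 − 13.74 = -3.22; fold change = 2^3.22 = 9.318
HOXA4: ΔΔCt = (19.16−15.81) − (20.42−16.48) = 3.35 − 3.94 = -0.59; fold change = 2^0.59 = 1.505
MYC5 has the largest |ΔΔCt| = 4.02.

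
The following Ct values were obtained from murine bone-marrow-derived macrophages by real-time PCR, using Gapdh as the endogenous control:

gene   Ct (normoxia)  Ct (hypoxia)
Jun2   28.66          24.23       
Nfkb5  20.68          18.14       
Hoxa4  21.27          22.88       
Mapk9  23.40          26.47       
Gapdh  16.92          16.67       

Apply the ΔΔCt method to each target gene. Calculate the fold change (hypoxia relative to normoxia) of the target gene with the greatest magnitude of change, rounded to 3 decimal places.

18.126

Jun2: ΔΔCt = (24.23−16.67) − (28.66−16.92) = 7.56 − 11.74 = -4.18; fold change = 2^4.18 = 18.126
Nfkb5: ΔΔCt = (18.14−16.67) − (20.68−16.92) = 1.47 − 3.76 = -2.29; fold change = 2^2.29 = 4.891
Hoxa4: ΔΔCt = (22.88−16.67) − (21.27−16.92) = 6.21 − 4.35 = 1.86; fold change = 2^-1.86 = 0.275
Mapk9: ΔΔCt = (26.47−16.67) − (23.40−16.92) = 9.80 − 6.48 = 3.32; fold change = 2^-3.32 = 0.100
Jun2 has the largest |ΔΔCt| = 4.18.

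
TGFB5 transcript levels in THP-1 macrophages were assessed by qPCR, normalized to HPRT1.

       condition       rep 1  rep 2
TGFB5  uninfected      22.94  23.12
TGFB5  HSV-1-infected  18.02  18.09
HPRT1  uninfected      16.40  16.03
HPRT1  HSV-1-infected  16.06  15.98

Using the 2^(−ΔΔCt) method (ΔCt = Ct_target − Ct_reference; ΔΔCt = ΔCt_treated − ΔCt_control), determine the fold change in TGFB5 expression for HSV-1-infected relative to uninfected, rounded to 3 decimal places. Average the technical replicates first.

Mean Ct: TGFB5 uninfected 23.030; TGFB5 HSV-1-infected 18.055; HPRT1 uninfected 16.215; HPRT1 HSV-1-infected 16.020
ΔCt(uninfected) = 23.030 − 16.215 = 6.815
ΔCt(HSV-1-infected) = 18.055 − 16.020 = 2.035
ΔΔCt = 2.035 − 6.815 = -4.780
Fold change = 2^(−(-4.780)) = 2^4.780 = 27.4741

27.474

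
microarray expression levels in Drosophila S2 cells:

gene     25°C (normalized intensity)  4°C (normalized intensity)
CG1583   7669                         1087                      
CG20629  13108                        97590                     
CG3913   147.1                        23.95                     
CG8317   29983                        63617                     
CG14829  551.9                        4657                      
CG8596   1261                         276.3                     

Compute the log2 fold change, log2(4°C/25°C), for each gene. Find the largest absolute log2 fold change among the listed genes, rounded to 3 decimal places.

log2(1087/7669) = -2.819  (CG1583)
log2(97590/13108) = 2.896  (CG20629)
log2(23.95/147.1) = -2.619  (CG3913)
log2(63617/29983) = 1.085  (CG8317)
log2(4657/551.9) = 3.077  (CG14829)
log2(276.3/1261) = -2.190  (CG8596)
The largest magnitude belongs to CG14829.

3.077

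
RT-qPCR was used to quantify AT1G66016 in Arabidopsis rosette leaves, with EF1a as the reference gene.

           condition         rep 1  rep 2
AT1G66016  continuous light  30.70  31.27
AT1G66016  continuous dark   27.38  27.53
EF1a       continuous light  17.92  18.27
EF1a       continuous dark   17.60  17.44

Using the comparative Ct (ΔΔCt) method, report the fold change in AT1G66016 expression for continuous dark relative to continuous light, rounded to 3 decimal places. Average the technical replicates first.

Mean Ct: AT1G66016 continuous light 30.985; AT1G66016 continuous dark 27.455; EF1a continuous light 18.095; EF1a continuous dark 17.520
ΔCt(continuous light) = 30.985 − 18.095 = 12.890
ΔCt(continuous dark) = 27.455 − 17.520 = 9.935
ΔΔCt = 9.935 − 12.890 = -2.955
Fold change = 2^(−(-2.955)) = 2^2.955 = 7.7543

7.754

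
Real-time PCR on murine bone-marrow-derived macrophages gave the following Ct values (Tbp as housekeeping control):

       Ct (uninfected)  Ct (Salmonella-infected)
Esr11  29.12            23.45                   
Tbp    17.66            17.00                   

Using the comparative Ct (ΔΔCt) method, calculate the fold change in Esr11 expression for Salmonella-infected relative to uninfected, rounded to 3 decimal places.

32.223

ΔCt(uninfected) = 29.120 − 17.660 = 11.460
ΔCt(Salmonella-infected) = 23.450 − 17.000 = 6.450
ΔΔCt = 6.450 − 11.460 = -5.010
Fold change = 2^(−(-5.010)) = 2^5.010 = 32.2226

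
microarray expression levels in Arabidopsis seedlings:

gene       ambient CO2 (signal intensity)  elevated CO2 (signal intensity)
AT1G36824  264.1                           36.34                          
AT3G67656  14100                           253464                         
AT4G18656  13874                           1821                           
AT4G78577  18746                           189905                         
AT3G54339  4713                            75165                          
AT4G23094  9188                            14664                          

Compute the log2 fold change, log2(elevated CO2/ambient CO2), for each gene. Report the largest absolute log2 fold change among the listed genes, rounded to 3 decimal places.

log2(36.34/264.1) = -2.861  (AT1G36824)
log2(253464/14100) = 4.168  (AT3G67656)
log2(1821/13874) = -2.930  (AT4G18656)
log2(189905/18746) = 3.341  (AT4G78577)
log2(75165/4713) = 3.995  (AT3G54339)
log2(14664/9188) = 0.674  (AT4G23094)
The largest magnitude belongs to AT3G67656.

4.168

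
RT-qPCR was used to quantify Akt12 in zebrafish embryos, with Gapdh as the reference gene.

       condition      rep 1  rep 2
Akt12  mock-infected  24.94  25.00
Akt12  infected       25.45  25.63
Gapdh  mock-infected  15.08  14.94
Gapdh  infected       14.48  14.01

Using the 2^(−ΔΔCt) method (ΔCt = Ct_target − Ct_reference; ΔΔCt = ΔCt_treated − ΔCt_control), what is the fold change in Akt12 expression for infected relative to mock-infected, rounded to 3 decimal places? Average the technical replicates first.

0.396

Mean Ct: Akt12 mock-infected 24.970; Akt12 infected 25.540; Gapdh mock-infected 15.010; Gapdh infected 14.245
ΔCt(mock-infected) = 24.970 − 15.010 = 9.960
ΔCt(infected) = 25.540 − 14.245 = 11.295
ΔΔCt = 11.295 − 9.960 = 1.335
Fold change = 2^(−1.335) = 0.3964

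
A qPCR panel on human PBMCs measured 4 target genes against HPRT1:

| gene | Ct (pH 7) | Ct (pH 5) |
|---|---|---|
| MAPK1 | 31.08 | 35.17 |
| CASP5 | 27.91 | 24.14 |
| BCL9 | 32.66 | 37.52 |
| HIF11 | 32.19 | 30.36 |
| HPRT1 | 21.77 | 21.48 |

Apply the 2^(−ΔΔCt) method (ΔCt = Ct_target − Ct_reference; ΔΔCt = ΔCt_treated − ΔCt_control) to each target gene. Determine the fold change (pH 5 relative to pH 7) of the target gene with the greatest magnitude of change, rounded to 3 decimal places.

0.028

MAPK1: ΔΔCt = (35.17−21.48) − (31.08−21.77) = 13.69 − 9.31 = 4.38; fold change = 2^-4.38 = 0.048
CASP5: ΔΔCt = (24.14−21.48) − (27.91−21.77) = 2.66 − 6.14 = -3.48; fold change = 2^3.48 = 11.158
BCL9: ΔΔCt = (37.52−21.48) − (32.66−21.77) = 16.04 − 10.89 = 5.15; fold change = 2^-5.15 = 0.028
HIF11: ΔΔCt = (30.36−21.48) − (32.19−21.77) = 8.88 − 10.42 = -1.54; fold change = 2^1.54 = 2.908
BCL9 has the largest |ΔΔCt| = 5.15.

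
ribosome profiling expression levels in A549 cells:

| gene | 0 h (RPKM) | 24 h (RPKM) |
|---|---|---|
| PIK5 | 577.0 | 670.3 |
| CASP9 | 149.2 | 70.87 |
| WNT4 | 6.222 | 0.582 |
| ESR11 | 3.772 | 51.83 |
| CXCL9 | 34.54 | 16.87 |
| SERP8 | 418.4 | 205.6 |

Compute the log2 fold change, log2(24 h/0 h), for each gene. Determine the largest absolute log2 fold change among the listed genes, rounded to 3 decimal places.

3.780

log2(670.3/577.0) = 0.216  (PIK5)
log2(70.87/149.2) = -1.074  (CASP9)
log2(0.582/6.222) = -3.418  (WNT4)
log2(51.83/3.772) = 3.780  (ESR11)
log2(16.87/34.54) = -1.034  (CXCL9)
log2(205.6/418.4) = -1.025  (SERP8)
The largest magnitude belongs to ESR11.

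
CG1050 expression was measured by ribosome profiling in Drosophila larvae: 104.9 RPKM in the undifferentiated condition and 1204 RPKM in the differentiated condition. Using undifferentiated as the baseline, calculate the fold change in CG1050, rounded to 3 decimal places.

Fold change = 1204 / 104.9 = 11.4776
CG1050 is upregulated.

11.478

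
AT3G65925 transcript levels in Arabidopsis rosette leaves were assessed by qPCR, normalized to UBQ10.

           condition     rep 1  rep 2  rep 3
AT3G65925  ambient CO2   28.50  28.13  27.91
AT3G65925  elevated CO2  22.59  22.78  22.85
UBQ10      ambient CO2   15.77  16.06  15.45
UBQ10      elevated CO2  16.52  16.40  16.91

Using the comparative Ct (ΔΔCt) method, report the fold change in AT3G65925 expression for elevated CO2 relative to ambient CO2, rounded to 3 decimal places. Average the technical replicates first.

78.249

Mean Ct: AT3G65925 ambient CO2 28.180; AT3G65925 elevated CO2 22.740; UBQ10 ambient CO2 15.760; UBQ10 elevated CO2 16.610
ΔCt(ambient CO2) = 28.180 − 15.760 = 12.420
ΔCt(elevated CO2) = 22.740 − 16.610 = 6.130
ΔΔCt = 6.130 − 12.420 = -6.290
Fold change = 2^(−(-6.290)) = 2^6.290 = 78.2490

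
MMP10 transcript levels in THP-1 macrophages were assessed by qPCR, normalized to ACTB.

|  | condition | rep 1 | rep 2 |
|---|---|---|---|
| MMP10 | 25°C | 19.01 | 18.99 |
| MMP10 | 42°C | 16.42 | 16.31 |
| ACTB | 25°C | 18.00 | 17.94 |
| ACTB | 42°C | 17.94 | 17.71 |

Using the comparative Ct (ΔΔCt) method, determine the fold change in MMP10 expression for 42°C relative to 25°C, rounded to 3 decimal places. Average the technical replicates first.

Mean Ct: MMP10 25°C 19.000; MMP10 42°C 16.365; ACTB 25°C 17.970; ACTB 42°C 17.825
ΔCt(25°C) = 19.000 − 17.970 = 1.030
ΔCt(42°C) = 16.365 − 17.825 = -1.460
ΔΔCt = -1.460 − 1.030 = -2.490
Fold change = 2^(−(-2.490)) = 2^2.490 = 5.6178

5.618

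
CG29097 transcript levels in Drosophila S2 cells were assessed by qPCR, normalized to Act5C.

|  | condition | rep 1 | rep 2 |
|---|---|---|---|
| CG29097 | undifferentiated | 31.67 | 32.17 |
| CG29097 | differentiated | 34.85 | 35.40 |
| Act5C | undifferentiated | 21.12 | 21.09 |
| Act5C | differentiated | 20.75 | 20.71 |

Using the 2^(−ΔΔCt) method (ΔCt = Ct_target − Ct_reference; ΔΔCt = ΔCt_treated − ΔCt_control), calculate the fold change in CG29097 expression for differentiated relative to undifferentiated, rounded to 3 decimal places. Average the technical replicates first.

Mean Ct: CG29097 undifferentiated 31.920; CG29097 differentiated 35.125; Act5C undifferentiated 21.105; Act5C differentiated 20.730
ΔCt(undifferentiated) = 31.920 − 21.105 = 10.815
ΔCt(differentiated) = 35.125 − 20.730 = 14.395
ΔΔCt = 14.395 − 10.815 = 3.580
Fold change = 2^(−3.580) = 0.0836

0.084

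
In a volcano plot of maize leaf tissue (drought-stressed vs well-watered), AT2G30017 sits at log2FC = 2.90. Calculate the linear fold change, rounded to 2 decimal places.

7.46

Fold change = 2^(2.90) = 7.464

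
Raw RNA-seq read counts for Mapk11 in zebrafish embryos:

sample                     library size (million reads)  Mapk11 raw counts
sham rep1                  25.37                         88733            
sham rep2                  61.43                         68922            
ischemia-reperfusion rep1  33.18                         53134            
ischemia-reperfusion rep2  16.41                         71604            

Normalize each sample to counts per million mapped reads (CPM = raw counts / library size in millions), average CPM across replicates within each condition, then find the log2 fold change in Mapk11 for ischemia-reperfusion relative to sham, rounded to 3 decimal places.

CPM(sham rep1) = 88733 / 25.37 = 3497.5562
CPM(sham rep2) = 68922 / 61.43 = 1121.9600
CPM(ischemia-reperfusion rep1) = 53134 / 33.18 = 1601.3864
CPM(ischemia-reperfusion rep2) = 71604 / 16.41 = 4363.4369
mean CPM(sham) = 2309.7581; mean CPM(ischemia-reperfusion) = 2982.4117
Fold change = 2982.4117 / 2309.7581 = 1.29122
log2(1.29122) = 0.3687

0.369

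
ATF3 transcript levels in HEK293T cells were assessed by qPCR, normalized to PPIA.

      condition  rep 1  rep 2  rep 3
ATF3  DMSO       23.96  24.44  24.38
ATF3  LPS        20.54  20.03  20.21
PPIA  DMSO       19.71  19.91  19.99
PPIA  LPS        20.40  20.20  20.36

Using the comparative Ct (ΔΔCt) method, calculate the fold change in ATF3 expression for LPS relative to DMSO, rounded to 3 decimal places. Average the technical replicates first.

Mean Ct: ATF3 DMSO 24.260; ATF3 LPS 20.260; PPIA DMSO 19.870; PPIA LPS 20.320
ΔCt(DMSO) = 24.260 − 19.870 = 4.390
ΔCt(LPS) = 20.260 − 20.320 = -0.060
ΔΔCt = -0.060 − 4.390 = -4.450
Fold change = 2^(−(-4.450)) = 2^4.450 = 21.8566

21.857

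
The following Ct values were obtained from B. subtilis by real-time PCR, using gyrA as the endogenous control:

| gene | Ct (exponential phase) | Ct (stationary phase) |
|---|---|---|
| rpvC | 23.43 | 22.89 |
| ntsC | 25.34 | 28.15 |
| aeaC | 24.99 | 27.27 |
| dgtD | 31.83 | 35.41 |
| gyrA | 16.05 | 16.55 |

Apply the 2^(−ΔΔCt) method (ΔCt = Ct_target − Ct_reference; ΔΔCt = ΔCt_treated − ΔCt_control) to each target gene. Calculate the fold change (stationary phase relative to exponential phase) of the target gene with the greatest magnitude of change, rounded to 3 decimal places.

0.118

rpvC: ΔΔCt = (22.89−16.55) − (23.43−16.05) = 6.34 − 7.38 = -1.04; fold change = 2^1.04 = 2.056
ntsC: ΔΔCt = (28.15−16.55) − (25.34−16.05) = 11.60 − 9.29 = 2.31; fold change = 2^-2.31 = 0.202
aeaC: ΔΔCt = (27.27−16.55) − (24.99−16.05) = 10.72 − 8.94 = 1.78; fold change = 2^-1.78 = 0.291
dgtD: ΔΔCt = (35.41−16.55) − (31.83−16.05) = 18.86 − 15.78 = 3.08; fold change = 2^-3.08 = 0.118
dgtD has the largest |ΔΔCt| = 3.08.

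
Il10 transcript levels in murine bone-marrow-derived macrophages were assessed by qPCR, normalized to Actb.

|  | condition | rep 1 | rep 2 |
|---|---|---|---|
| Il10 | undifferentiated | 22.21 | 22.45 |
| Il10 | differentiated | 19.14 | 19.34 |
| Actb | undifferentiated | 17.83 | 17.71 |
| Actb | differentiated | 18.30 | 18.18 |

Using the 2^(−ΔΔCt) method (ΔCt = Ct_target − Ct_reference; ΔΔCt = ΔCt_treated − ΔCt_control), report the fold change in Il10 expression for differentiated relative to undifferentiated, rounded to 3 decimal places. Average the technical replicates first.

11.794

Mean Ct: Il10 undifferentiated 22.330; Il10 differentiated 19.240; Actb undifferentiated 17.770; Actb differentiated 18.240
ΔCt(undifferentiated) = 22.330 − 17.770 = 4.560
ΔCt(differentiated) = 19.240 − 18.240 = 1.000
ΔΔCt = 1.000 − 4.560 = -3.560
Fold change = 2^(−(-3.560)) = 2^3.560 = 11.7942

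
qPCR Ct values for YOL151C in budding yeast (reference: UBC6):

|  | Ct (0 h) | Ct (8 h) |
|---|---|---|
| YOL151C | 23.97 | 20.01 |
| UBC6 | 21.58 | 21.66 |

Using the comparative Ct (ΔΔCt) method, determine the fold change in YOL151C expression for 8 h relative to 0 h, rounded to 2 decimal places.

ΔCt(0 h) = 23.970 − 21.580 = 2.390
ΔCt(8 h) = 20.010 − 21.660 = -1.650
ΔΔCt = -1.650 − 2.390 = -4.040
Fold change = 2^(−(-4.040)) = 2^4.040 = 16.450

16.45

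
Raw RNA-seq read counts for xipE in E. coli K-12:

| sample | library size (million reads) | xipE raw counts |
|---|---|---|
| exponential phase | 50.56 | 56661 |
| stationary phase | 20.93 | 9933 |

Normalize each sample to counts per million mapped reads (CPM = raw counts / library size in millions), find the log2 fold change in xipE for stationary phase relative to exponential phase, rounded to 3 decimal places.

-1.240

CPM(exponential phase) = 56661 / 50.56 = 1120.6685
CPM(stationary phase) = 9933 / 20.93 = 474.5819
Fold change = 474.5819 / 1120.6685 = 0.42348
log2(0.42348) = -1.2396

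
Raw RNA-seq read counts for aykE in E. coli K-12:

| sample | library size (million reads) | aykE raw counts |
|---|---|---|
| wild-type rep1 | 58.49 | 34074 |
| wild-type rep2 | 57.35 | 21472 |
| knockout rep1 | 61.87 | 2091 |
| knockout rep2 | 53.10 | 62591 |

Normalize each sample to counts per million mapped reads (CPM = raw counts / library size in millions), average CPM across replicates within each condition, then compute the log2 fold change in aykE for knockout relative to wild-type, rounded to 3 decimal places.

0.341

CPM(wild-type rep1) = 34074 / 58.49 = 582.5611
CPM(wild-type rep2) = 21472 / 57.35 = 374.4028
CPM(knockout rep1) = 2091 / 61.87 = 33.7967
CPM(knockout rep2) = 62591 / 53.10 = 1178.7382
mean CPM(wild-type) = 478.4820; mean CPM(knockout) = 606.2675
Fold change = 606.2675 / 478.4820 = 1.26706
log2(1.26706) = 0.3415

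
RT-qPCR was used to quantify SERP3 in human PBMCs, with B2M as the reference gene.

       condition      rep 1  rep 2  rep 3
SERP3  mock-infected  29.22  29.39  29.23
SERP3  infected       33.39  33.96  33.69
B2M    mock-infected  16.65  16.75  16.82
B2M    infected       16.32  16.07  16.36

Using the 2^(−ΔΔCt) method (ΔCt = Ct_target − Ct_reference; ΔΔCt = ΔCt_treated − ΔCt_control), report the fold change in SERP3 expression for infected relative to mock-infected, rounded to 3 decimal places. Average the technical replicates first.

Mean Ct: SERP3 mock-infected 29.280; SERP3 infected 33.680; B2M mock-infected 16.740; B2M infected 16.250
ΔCt(mock-infected) = 29.280 − 16.740 = 12.540
ΔCt(infected) = 33.680 − 16.250 = 17.430
ΔΔCt = 17.430 − 12.540 = 4.890
Fold change = 2^(−4.890) = 0.0337

0.034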